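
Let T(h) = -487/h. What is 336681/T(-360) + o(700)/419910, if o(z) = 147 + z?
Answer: 50895259148089/204496170 ≈ 2.4888e+5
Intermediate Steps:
336681/T(-360) + o(700)/419910 = 336681/((-487/(-360))) + (147 + 700)/419910 = 336681/((-487*(-1/360))) + 847*(1/419910) = 336681/(487/360) + 847/419910 = 336681*(360/487) + 847/419910 = 121205160/487 + 847/419910 = 50895259148089/204496170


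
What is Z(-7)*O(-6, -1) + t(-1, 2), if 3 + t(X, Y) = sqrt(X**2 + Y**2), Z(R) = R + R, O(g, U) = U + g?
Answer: 95 + sqrt(5) ≈ 97.236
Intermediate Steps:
Z(R) = 2*R
t(X, Y) = -3 + sqrt(X**2 + Y**2)
Z(-7)*O(-6, -1) + t(-1, 2) = (2*(-7))*(-1 - 6) + (-3 + sqrt((-1)**2 + 2**2)) = -14*(-7) + (-3 + sqrt(1 + 4)) = 98 + (-3 + sqrt(5)) = 95 + sqrt(5)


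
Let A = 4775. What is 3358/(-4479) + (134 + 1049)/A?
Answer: -10735793/21387225 ≈ -0.50197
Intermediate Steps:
3358/(-4479) + (134 + 1049)/A = 3358/(-4479) + (134 + 1049)/4775 = 3358*(-1/4479) + 1183*(1/4775) = -3358/4479 + 1183/4775 = -10735793/21387225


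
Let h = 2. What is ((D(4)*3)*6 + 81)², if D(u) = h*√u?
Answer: 23409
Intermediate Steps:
D(u) = 2*√u
((D(4)*3)*6 + 81)² = (((2*√4)*3)*6 + 81)² = (((2*2)*3)*6 + 81)² = ((4*3)*6 + 81)² = (12*6 + 81)² = (72 + 81)² = 153² = 23409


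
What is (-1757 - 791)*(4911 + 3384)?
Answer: -21135660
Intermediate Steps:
(-1757 - 791)*(4911 + 3384) = -2548*8295 = -21135660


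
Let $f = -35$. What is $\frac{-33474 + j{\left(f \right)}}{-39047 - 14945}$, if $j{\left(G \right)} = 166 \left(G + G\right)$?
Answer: $\frac{22547}{26996} \approx 0.8352$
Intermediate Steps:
$j{\left(G \right)} = 332 G$ ($j{\left(G \right)} = 166 \cdot 2 G = 332 G$)
$\frac{-33474 + j{\left(f \right)}}{-39047 - 14945} = \frac{-33474 + 332 \left(-35\right)}{-39047 - 14945} = \frac{-33474 - 11620}{-53992} = \left(-45094\right) \left(- \frac{1}{53992}\right) = \frac{22547}{26996}$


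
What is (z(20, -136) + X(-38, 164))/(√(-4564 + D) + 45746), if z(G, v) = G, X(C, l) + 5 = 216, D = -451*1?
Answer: 3522442/697567177 - 77*I*√5015/697567177 ≈ 0.0050496 - 7.817e-6*I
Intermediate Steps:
D = -451
X(C, l) = 211 (X(C, l) = -5 + 216 = 211)
(z(20, -136) + X(-38, 164))/(√(-4564 + D) + 45746) = (20 + 211)/(√(-4564 - 451) + 45746) = 231/(√(-5015) + 45746) = 231/(I*√5015 + 45746) = 231/(45746 + I*√5015)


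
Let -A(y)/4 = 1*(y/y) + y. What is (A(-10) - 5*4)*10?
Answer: 160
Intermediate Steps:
A(y) = -4 - 4*y (A(y) = -4*(1*(y/y) + y) = -4*(1*1 + y) = -4*(1 + y) = -4 - 4*y)
(A(-10) - 5*4)*10 = ((-4 - 4*(-10)) - 5*4)*10 = ((-4 + 40) - 20)*10 = (36 - 20)*10 = 16*10 = 160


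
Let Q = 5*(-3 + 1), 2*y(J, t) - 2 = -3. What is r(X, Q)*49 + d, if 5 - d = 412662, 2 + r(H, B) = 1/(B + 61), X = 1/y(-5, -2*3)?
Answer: -21050456/51 ≈ -4.1275e+5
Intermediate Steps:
y(J, t) = -½ (y(J, t) = 1 + (½)*(-3) = 1 - 3/2 = -½)
X = -2 (X = 1/(-½) = -2)
Q = -10 (Q = 5*(-2) = -10)
r(H, B) = -2 + 1/(61 + B) (r(H, B) = -2 + 1/(B + 61) = -2 + 1/(61 + B))
d = -412657 (d = 5 - 1*412662 = 5 - 412662 = -412657)
r(X, Q)*49 + d = ((-121 - 2*(-10))/(61 - 10))*49 - 412657 = ((-121 + 20)/51)*49 - 412657 = ((1/51)*(-101))*49 - 412657 = -101/51*49 - 412657 = -4949/51 - 412657 = -21050456/51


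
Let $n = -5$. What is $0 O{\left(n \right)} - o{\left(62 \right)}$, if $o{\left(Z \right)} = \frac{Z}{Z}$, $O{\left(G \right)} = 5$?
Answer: $-1$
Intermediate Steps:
$o{\left(Z \right)} = 1$
$0 O{\left(n \right)} - o{\left(62 \right)} = 0 \cdot 5 - 1 = 0 - 1 = -1$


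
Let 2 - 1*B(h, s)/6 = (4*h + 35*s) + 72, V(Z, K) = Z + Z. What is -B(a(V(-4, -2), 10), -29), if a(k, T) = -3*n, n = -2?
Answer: -5526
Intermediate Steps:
V(Z, K) = 2*Z
a(k, T) = 6 (a(k, T) = -3*(-2) = 6)
B(h, s) = -420 - 210*s - 24*h (B(h, s) = 12 - 6*((4*h + 35*s) + 72) = 12 - 6*(72 + 4*h + 35*s) = 12 + (-432 - 210*s - 24*h) = -420 - 210*s - 24*h)
-B(a(V(-4, -2), 10), -29) = -(-420 - 210*(-29) - 24*6) = -(-420 + 6090 - 144) = -1*5526 = -5526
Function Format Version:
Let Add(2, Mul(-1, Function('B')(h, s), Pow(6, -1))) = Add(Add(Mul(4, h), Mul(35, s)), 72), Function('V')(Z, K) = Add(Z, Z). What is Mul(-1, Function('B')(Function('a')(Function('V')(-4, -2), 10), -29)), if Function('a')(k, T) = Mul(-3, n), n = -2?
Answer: -5526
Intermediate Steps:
Function('V')(Z, K) = Mul(2, Z)
Function('a')(k, T) = 6 (Function('a')(k, T) = Mul(-3, -2) = 6)
Function('B')(h, s) = Add(-420, Mul(-210, s), Mul(-24, h)) (Function('B')(h, s) = Add(12, Mul(-6, Add(Add(Mul(4, h), Mul(35, s)), 72))) = Add(12, Mul(-6, Add(72, Mul(4, h), Mul(35, s)))) = Add(12, Add(-432, Mul(-210, s), Mul(-24, h))) = Add(-420, Mul(-210, s), Mul(-24, h)))
Mul(-1, Function('B')(Function('a')(Function('V')(-4, -2), 10), -29)) = Mul(-1, Add(-420, Mul(-210, -29), Mul(-24, 6))) = Mul(-1, Add(-420, 6090, -144)) = Mul(-1, 5526) = -5526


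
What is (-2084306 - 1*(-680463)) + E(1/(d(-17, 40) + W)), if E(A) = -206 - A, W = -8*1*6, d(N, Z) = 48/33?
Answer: -718873077/512 ≈ -1.4040e+6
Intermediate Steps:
d(N, Z) = 16/11 (d(N, Z) = 48*(1/33) = 16/11)
W = -48 (W = -8*6 = -48)
(-2084306 - 1*(-680463)) + E(1/(d(-17, 40) + W)) = (-2084306 - 1*(-680463)) + (-206 - 1/(16/11 - 48)) = (-2084306 + 680463) + (-206 - 1/(-512/11)) = -1403843 + (-206 - 1*(-11/512)) = -1403843 + (-206 + 11/512) = -1403843 - 105461/512 = -718873077/512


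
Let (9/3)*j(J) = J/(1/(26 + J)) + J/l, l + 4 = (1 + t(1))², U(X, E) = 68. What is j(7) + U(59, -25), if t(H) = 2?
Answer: 2182/15 ≈ 145.47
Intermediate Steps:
l = 5 (l = -4 + (1 + 2)² = -4 + 3² = -4 + 9 = 5)
j(J) = J/15 + J*(26 + J)/3 (j(J) = (J/(1/(26 + J)) + J/5)/3 = (J*(26 + J) + J*(⅕))/3 = (J*(26 + J) + J/5)/3 = (J/5 + J*(26 + J))/3 = J/15 + J*(26 + J)/3)
j(7) + U(59, -25) = (1/15)*7*(131 + 5*7) + 68 = (1/15)*7*(131 + 35) + 68 = (1/15)*7*166 + 68 = 1162/15 + 68 = 2182/15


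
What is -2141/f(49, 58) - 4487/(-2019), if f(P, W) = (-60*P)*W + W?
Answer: 769185673/344162778 ≈ 2.2349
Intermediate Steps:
f(P, W) = W - 60*P*W (f(P, W) = -60*P*W + W = W - 60*P*W)
-2141/f(49, 58) - 4487/(-2019) = -2141*1/(58*(1 - 60*49)) - 4487/(-2019) = -2141*1/(58*(1 - 2940)) - 4487*(-1/2019) = -2141/(58*(-2939)) + 4487/2019 = -2141/(-170462) + 4487/2019 = -2141*(-1/170462) + 4487/2019 = 2141/170462 + 4487/2019 = 769185673/344162778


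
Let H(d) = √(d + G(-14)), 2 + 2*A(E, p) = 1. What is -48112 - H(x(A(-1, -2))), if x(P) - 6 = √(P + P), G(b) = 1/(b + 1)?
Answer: -48112 - √(1001 + 169*I)/13 ≈ -48114.0 - 0.20472*I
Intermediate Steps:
A(E, p) = -½ (A(E, p) = -1 + (½)*1 = -1 + ½ = -½)
G(b) = 1/(1 + b)
x(P) = 6 + √2*√P (x(P) = 6 + √(P + P) = 6 + √(2*P) = 6 + √2*√P)
H(d) = √(-1/13 + d) (H(d) = √(d + 1/(1 - 14)) = √(d + 1/(-13)) = √(d - 1/13) = √(-1/13 + d))
-48112 - H(x(A(-1, -2))) = -48112 - √(-13 + 169*(6 + √2*√(-½)))/13 = -48112 - √(-13 + 169*(6 + √2*(I*√2/2)))/13 = -48112 - √(-13 + 169*(6 + I))/13 = -48112 - √(-13 + (1014 + 169*I))/13 = -48112 - √(1001 + 169*I)/13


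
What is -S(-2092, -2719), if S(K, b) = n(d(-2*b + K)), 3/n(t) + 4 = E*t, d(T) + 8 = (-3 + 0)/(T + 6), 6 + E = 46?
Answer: 419/45257 ≈ 0.0092582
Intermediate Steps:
E = 40 (E = -6 + 46 = 40)
d(T) = -8 - 3/(6 + T) (d(T) = -8 + (-3 + 0)/(T + 6) = -8 - 3/(6 + T))
n(t) = 3/(-4 + 40*t)
S(K, b) = 3/(4*(-1 + 10*(-51 - 8*K + 16*b)/(6 + K - 2*b))) (S(K, b) = 3/(4*(-1 + 10*((-51 - 8*(-2*b + K))/(6 + (-2*b + K))))) = 3/(4*(-1 + 10*((-51 - 8*(K - 2*b))/(6 + (K - 2*b))))) = 3/(4*(-1 + 10*((-51 + (-8*K + 16*b))/(6 + K - 2*b)))) = 3/(4*(-1 + 10*((-51 - 8*K + 16*b)/(6 + K - 2*b)))) = 3/(4*(-1 + 10*(-51 - 8*K + 16*b)/(6 + K - 2*b))))
-S(-2092, -2719) = -(-6 - 1*(-2092) + 2*(-2719))/(4*(172 - 54*(-2719) + 27*(-2092))) = -(-6 + 2092 - 5438)/(4*(172 + 146826 - 56484)) = -(-3352)/(4*90514) = -1*(-419/45257) = 419/45257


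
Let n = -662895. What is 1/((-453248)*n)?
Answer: 1/300455832960 ≈ 3.3283e-12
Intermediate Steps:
1/((-453248)*n) = 1/(-453248*(-662895)) = -1/453248*(-1/662895) = 1/300455832960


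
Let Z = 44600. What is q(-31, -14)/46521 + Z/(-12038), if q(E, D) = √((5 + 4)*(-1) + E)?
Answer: -22300/6019 + 2*I*√10/46521 ≈ -3.7049 + 0.00013595*I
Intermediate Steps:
q(E, D) = √(-9 + E) (q(E, D) = √(9*(-1) + E) = √(-9 + E))
q(-31, -14)/46521 + Z/(-12038) = √(-9 - 31)/46521 + 44600/(-12038) = √(-40)*(1/46521) + 44600*(-1/12038) = (2*I*√10)*(1/46521) - 22300/6019 = 2*I*√10/46521 - 22300/6019 = -22300/6019 + 2*I*√10/46521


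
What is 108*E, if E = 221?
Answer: 23868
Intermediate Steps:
108*E = 108*221 = 23868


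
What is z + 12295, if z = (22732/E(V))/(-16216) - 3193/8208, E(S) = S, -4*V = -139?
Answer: 28432776002623/2312628624 ≈ 12295.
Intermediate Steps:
V = 139/4 (V = -¼*(-139) = 139/4 ≈ 34.750)
z = -992929457/2312628624 (z = (22732/(139/4))/(-16216) - 3193/8208 = (22732*(4/139))*(-1/16216) - 3193*1/8208 = (90928/139)*(-1/16216) - 3193/8208 = -11366/281753 - 3193/8208 = -992929457/2312628624 ≈ -0.42935)
z + 12295 = -992929457/2312628624 + 12295 = 28432776002623/2312628624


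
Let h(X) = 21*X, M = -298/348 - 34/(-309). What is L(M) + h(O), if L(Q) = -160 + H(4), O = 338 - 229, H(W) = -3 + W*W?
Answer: 2142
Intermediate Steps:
H(W) = -3 + W²
O = 109
M = -13375/17922 (M = -298*1/348 - 34*(-1/309) = -149/174 + 34/309 = -13375/17922 ≈ -0.74629)
L(Q) = -147 (L(Q) = -160 + (-3 + 4²) = -160 + (-3 + 16) = -160 + 13 = -147)
L(M) + h(O) = -147 + 21*109 = -147 + 2289 = 2142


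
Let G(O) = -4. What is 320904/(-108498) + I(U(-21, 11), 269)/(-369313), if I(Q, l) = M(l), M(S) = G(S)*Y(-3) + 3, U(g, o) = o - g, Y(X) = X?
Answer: -19752607737/6678286979 ≈ -2.9577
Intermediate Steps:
M(S) = 15 (M(S) = -4*(-3) + 3 = 12 + 3 = 15)
I(Q, l) = 15
320904/(-108498) + I(U(-21, 11), 269)/(-369313) = 320904/(-108498) + 15/(-369313) = 320904*(-1/108498) + 15*(-1/369313) = -53484/18083 - 15/369313 = -19752607737/6678286979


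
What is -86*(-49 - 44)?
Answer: 7998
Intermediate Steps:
-86*(-49 - 44) = -86*(-93) = 7998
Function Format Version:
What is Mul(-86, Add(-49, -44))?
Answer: 7998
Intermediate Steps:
Mul(-86, Add(-49, -44)) = Mul(-86, -93) = 7998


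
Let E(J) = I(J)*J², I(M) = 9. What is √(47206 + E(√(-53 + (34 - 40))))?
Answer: 5*√1867 ≈ 216.04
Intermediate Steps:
E(J) = 9*J²
√(47206 + E(√(-53 + (34 - 40)))) = √(47206 + 9*(√(-53 + (34 - 40)))²) = √(47206 + 9*(√(-53 - 6))²) = √(47206 + 9*(√(-59))²) = √(47206 + 9*(I*√59)²) = √(47206 + 9*(-59)) = √(47206 - 531) = √46675 = 5*√1867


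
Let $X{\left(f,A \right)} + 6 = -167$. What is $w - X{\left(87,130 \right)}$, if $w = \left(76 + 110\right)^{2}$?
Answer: $34769$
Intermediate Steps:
$X{\left(f,A \right)} = -173$ ($X{\left(f,A \right)} = -6 - 167 = -173$)
$w = 34596$ ($w = 186^{2} = 34596$)
$w - X{\left(87,130 \right)} = 34596 - -173 = 34596 + 173 = 34769$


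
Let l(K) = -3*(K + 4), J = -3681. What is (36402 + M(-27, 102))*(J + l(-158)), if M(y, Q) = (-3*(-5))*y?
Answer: -115874343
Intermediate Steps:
l(K) = -12 - 3*K (l(K) = -3*(4 + K) = -12 - 3*K)
M(y, Q) = 15*y
(36402 + M(-27, 102))*(J + l(-158)) = (36402 + 15*(-27))*(-3681 + (-12 - 3*(-158))) = (36402 - 405)*(-3681 + (-12 + 474)) = 35997*(-3681 + 462) = 35997*(-3219) = -115874343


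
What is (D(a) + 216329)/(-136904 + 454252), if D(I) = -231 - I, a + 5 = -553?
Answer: 54164/79337 ≈ 0.68271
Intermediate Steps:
a = -558 (a = -5 - 553 = -558)
(D(a) + 216329)/(-136904 + 454252) = ((-231 - 1*(-558)) + 216329)/(-136904 + 454252) = ((-231 + 558) + 216329)/317348 = (327 + 216329)*(1/317348) = 216656*(1/317348) = 54164/79337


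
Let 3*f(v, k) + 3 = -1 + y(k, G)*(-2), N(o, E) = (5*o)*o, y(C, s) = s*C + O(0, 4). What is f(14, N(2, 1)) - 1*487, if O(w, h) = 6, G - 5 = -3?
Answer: -519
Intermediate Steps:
G = 2 (G = 5 - 3 = 2)
y(C, s) = 6 + C*s (y(C, s) = s*C + 6 = C*s + 6 = 6 + C*s)
N(o, E) = 5*o²
f(v, k) = -16/3 - 4*k/3 (f(v, k) = -1 + (-1 + (6 + k*2)*(-2))/3 = -1 + (-1 + (6 + 2*k)*(-2))/3 = -1 + (-1 + (-12 - 4*k))/3 = -1 + (-13 - 4*k)/3 = -1 + (-13/3 - 4*k/3) = -16/3 - 4*k/3)
f(14, N(2, 1)) - 1*487 = (-16/3 - 20*2²/3) - 1*487 = (-16/3 - 20*4/3) - 487 = (-16/3 - 4/3*20) - 487 = (-16/3 - 80/3) - 487 = -32 - 487 = -519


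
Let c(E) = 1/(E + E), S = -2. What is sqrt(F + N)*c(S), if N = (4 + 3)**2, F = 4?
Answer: -sqrt(53)/4 ≈ -1.8200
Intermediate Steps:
c(E) = 1/(2*E)
N = 49 (N = 7**2 = 49)
sqrt(F + N)*c(S) = sqrt(4 + 49)*((1/2)/(-2)) = sqrt(53)*((1/2)*(-1/2)) = sqrt(53)*(-1/4) = -sqrt(53)/4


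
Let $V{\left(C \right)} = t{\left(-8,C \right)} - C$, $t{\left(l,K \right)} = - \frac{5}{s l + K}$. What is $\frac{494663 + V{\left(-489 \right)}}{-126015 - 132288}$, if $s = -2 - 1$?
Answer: $- \frac{46049137}{24022179} \approx -1.9169$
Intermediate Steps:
$s = -3$
$t{\left(l,K \right)} = - \frac{5}{K - 3 l}$ ($t{\left(l,K \right)} = - \frac{5}{- 3 l + K} = - \frac{5}{K - 3 l}$)
$V{\left(C \right)} = - C + \frac{5}{-24 - C}$ ($V{\left(C \right)} = \frac{5}{- C + 3 \left(-8\right)} - C = \frac{5}{- C - 24} - C = \frac{5}{-24 - C} - C = - C + \frac{5}{-24 - C}$)
$\frac{494663 + V{\left(-489 \right)}}{-126015 - 132288} = \frac{494663 + \frac{-5 - - 489 \left(24 - 489\right)}{24 - 489}}{-126015 - 132288} = \frac{494663 + \frac{-5 - \left(-489\right) \left(-465\right)}{-465}}{-258303} = \left(494663 - \frac{-5 - 227385}{465}\right) \left(- \frac{1}{258303}\right) = \left(494663 - - \frac{45478}{93}\right) \left(- \frac{1}{258303}\right) = \left(494663 + \frac{45478}{93}\right) \left(- \frac{1}{258303}\right) = \frac{46049137}{93} \left(- \frac{1}{258303}\right) = - \frac{46049137}{24022179}$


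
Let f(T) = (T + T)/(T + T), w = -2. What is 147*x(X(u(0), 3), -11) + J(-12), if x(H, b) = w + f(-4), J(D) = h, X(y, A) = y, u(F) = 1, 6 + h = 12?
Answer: -141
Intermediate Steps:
h = 6 (h = -6 + 12 = 6)
f(T) = 1 (f(T) = (2*T)/((2*T)) = (2*T)*(1/(2*T)) = 1)
J(D) = 6
x(H, b) = -1 (x(H, b) = -2 + 1 = -1)
147*x(X(u(0), 3), -11) + J(-12) = 147*(-1) + 6 = -147 + 6 = -141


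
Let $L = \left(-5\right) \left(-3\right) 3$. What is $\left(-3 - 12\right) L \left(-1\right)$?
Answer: $675$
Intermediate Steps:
$L = 45$ ($L = 15 \cdot 3 = 45$)
$\left(-3 - 12\right) L \left(-1\right) = \left(-3 - 12\right) 45 \left(-1\right) = \left(-15\right) \left(-45\right) = 675$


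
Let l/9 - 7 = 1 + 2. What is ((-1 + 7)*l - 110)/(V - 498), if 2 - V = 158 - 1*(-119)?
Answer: -430/773 ≈ -0.55627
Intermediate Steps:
V = -275 (V = 2 - (158 - 1*(-119)) = 2 - (158 + 119) = 2 - 1*277 = 2 - 277 = -275)
l = 90 (l = 63 + 9*(1 + 2) = 63 + 9*3 = 63 + 27 = 90)
((-1 + 7)*l - 110)/(V - 498) = ((-1 + 7)*90 - 110)/(-275 - 498) = (6*90 - 110)/(-773) = (540 - 110)*(-1/773) = 430*(-1/773) = -430/773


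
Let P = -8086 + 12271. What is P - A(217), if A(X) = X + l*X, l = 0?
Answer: 3968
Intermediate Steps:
A(X) = X (A(X) = X + 0*X = X + 0 = X)
P = 4185
P - A(217) = 4185 - 1*217 = 4185 - 217 = 3968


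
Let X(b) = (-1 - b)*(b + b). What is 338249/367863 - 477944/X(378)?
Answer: 1336933187/516674403 ≈ 2.5876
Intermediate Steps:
X(b) = 2*b*(-1 - b) (X(b) = (-1 - b)*(2*b) = 2*b*(-1 - b))
338249/367863 - 477944/X(378) = 338249/367863 - 477944*(-1/(756*(1 + 378))) = 338249*(1/367863) - 477944/((-2*378*379)) = 19897/21639 - 477944/(-286524) = 19897/21639 - 477944*(-1/286524) = 19897/21639 + 119486/71631 = 1336933187/516674403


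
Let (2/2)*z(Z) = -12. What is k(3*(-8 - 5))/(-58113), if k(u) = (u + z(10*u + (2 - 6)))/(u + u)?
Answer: -17/1510938 ≈ -1.1251e-5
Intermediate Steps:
z(Z) = -12
k(u) = (-12 + u)/(2*u) (k(u) = (u - 12)/(u + u) = (-12 + u)/((2*u)) = (-12 + u)*(1/(2*u)) = (-12 + u)/(2*u))
k(3*(-8 - 5))/(-58113) = ((-12 + 3*(-8 - 5))/(2*((3*(-8 - 5)))))/(-58113) = ((-12 + 3*(-13))/(2*((3*(-13)))))*(-1/58113) = ((½)*(-12 - 39)/(-39))*(-1/58113) = ((½)*(-1/39)*(-51))*(-1/58113) = (17/26)*(-1/58113) = -17/1510938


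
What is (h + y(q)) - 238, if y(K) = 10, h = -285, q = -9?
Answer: -513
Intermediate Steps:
(h + y(q)) - 238 = (-285 + 10) - 238 = -275 - 238 = -513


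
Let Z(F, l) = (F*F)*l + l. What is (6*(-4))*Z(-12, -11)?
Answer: 38280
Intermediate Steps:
Z(F, l) = l + l*F² (Z(F, l) = F²*l + l = l*F² + l = l + l*F²)
(6*(-4))*Z(-12, -11) = (6*(-4))*(-11*(1 + (-12)²)) = -(-264)*(1 + 144) = -(-264)*145 = -24*(-1595) = 38280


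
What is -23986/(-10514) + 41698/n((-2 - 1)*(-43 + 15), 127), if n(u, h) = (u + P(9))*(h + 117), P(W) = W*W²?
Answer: 1299140891/521420802 ≈ 2.4915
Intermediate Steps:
P(W) = W³
n(u, h) = (117 + h)*(729 + u) (n(u, h) = (u + 9³)*(h + 117) = (u + 729)*(117 + h) = (729 + u)*(117 + h) = (117 + h)*(729 + u))
-23986/(-10514) + 41698/n((-2 - 1)*(-43 + 15), 127) = -23986/(-10514) + 41698/(85293 + 117*((-2 - 1)*(-43 + 15)) + 729*127 + 127*((-2 - 1)*(-43 + 15))) = -23986*(-1/10514) + 41698/(85293 + 117*(-3*(-28)) + 92583 + 127*(-3*(-28))) = 11993/5257 + 41698/(85293 + 117*84 + 92583 + 127*84) = 11993/5257 + 41698/(85293 + 9828 + 92583 + 10668) = 11993/5257 + 41698/198372 = 11993/5257 + 41698*(1/198372) = 11993/5257 + 20849/99186 = 1299140891/521420802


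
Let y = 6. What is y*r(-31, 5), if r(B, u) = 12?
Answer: 72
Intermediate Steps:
y*r(-31, 5) = 6*12 = 72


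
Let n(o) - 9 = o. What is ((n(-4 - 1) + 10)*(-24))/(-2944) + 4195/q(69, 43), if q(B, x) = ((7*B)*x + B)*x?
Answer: 425839/3584136 ≈ 0.11881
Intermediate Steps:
n(o) = 9 + o
q(B, x) = x*(B + 7*B*x) (q(B, x) = (7*B*x + B)*x = (B + 7*B*x)*x = x*(B + 7*B*x))
((n(-4 - 1) + 10)*(-24))/(-2944) + 4195/q(69, 43) = (((9 + (-4 - 1)) + 10)*(-24))/(-2944) + 4195/((69*43*(1 + 7*43))) = (((9 - 5) + 10)*(-24))*(-1/2944) + 4195/((69*43*(1 + 301))) = ((4 + 10)*(-24))*(-1/2944) + 4195/((69*43*302)) = (14*(-24))*(-1/2944) + 4195/896034 = -336*(-1/2944) + 4195*(1/896034) = 21/184 + 4195/896034 = 425839/3584136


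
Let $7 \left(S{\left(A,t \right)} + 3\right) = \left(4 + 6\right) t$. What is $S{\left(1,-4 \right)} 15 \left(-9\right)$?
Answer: $\frac{8235}{7} \approx 1176.4$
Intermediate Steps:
$S{\left(A,t \right)} = -3 + \frac{10 t}{7}$ ($S{\left(A,t \right)} = -3 + \frac{\left(4 + 6\right) t}{7} = -3 + \frac{10 t}{7}$)
$S{\left(1,-4 \right)} 15 \left(-9\right) = \left(-3 + \frac{10}{7} \left(-4\right)\right) 15 \left(-9\right) = \left(-3 - \frac{40}{7}\right) 15 \left(-9\right) = \left(- \frac{61}{7}\right) 15 \left(-9\right) = \left(- \frac{915}{7}\right) \left(-9\right) = \frac{8235}{7}$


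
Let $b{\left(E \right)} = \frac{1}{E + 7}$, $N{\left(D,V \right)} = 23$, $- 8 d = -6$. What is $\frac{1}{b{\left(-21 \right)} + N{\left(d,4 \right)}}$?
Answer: $\frac{14}{321} \approx 0.043614$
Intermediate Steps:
$d = \frac{3}{4}$ ($d = \left(- \frac{1}{8}\right) \left(-6\right) = \frac{3}{4} \approx 0.75$)
$b{\left(E \right)} = \frac{1}{7 + E}$
$\frac{1}{b{\left(-21 \right)} + N{\left(d,4 \right)}} = \frac{1}{\frac{1}{7 - 21} + 23} = \frac{1}{\frac{1}{-14} + 23} = \frac{1}{- \frac{1}{14} + 23} = \frac{1}{\frac{321}{14}} = \frac{14}{321}$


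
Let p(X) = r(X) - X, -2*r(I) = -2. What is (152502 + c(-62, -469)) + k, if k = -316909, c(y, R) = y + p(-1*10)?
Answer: -164458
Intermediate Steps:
r(I) = 1 (r(I) = -½*(-2) = 1)
p(X) = 1 - X
c(y, R) = 11 + y (c(y, R) = y + (1 - (-1)*10) = y + (1 - 1*(-10)) = y + (1 + 10) = y + 11 = 11 + y)
(152502 + c(-62, -469)) + k = (152502 + (11 - 62)) - 316909 = (152502 - 51) - 316909 = 152451 - 316909 = -164458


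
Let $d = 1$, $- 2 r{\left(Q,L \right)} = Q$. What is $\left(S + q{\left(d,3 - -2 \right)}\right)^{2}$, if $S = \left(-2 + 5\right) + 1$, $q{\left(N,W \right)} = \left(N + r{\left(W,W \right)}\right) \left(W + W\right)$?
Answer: $121$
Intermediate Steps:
$r{\left(Q,L \right)} = - \frac{Q}{2}$
$q{\left(N,W \right)} = 2 W \left(N - \frac{W}{2}\right)$ ($q{\left(N,W \right)} = \left(N - \frac{W}{2}\right) \left(W + W\right) = \left(N - \frac{W}{2}\right) 2 W = 2 W \left(N - \frac{W}{2}\right)$)
$S = 4$ ($S = 3 + 1 = 4$)
$\left(S + q{\left(d,3 - -2 \right)}\right)^{2} = \left(4 + \left(3 - -2\right) \left(- (3 - -2) + 2 \cdot 1\right)\right)^{2} = \left(4 + \left(3 + 2\right) \left(- (3 + 2) + 2\right)\right)^{2} = \left(4 + 5 \left(\left(-1\right) 5 + 2\right)\right)^{2} = \left(4 + 5 \left(-5 + 2\right)\right)^{2} = \left(4 + 5 \left(-3\right)\right)^{2} = \left(4 - 15\right)^{2} = \left(-11\right)^{2} = 121$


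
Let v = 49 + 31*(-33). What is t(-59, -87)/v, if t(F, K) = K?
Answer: 87/974 ≈ 0.089322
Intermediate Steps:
v = -974 (v = 49 - 1023 = -974)
t(-59, -87)/v = -87/(-974) = -87*(-1/974) = 87/974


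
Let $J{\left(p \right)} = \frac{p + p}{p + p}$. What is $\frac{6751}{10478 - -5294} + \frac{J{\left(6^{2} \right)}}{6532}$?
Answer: $\frac{5514163}{12877838} \approx 0.42819$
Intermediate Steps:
$J{\left(p \right)} = 1$ ($J{\left(p \right)} = \frac{2 p}{2 p} = 2 p \frac{1}{2 p} = 1$)
$\frac{6751}{10478 - -5294} + \frac{J{\left(6^{2} \right)}}{6532} = \frac{6751}{10478 - -5294} + 1 \cdot \frac{1}{6532} = \frac{6751}{10478 + 5294} + 1 \cdot \frac{1}{6532} = \frac{6751}{15772} + \frac{1}{6532} = \frac{5514163}{12877838}$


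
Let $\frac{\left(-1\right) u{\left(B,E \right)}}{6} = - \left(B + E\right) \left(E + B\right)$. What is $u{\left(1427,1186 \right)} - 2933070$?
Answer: $38033544$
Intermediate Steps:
$u{\left(B,E \right)} = 6 \left(B + E\right)^{2}$ ($u{\left(B,E \right)} = - 6 \left(- \left(B + E\right) \left(E + B\right)\right) = - 6 \left(- \left(B + E\right) \left(B + E\right)\right) = - 6 \left(- \left(B + E\right)^{2}\right) = 6 \left(B + E\right)^{2}$)
$u{\left(1427,1186 \right)} - 2933070 = 6 \left(1427 + 1186\right)^{2} - 2933070 = 6 \cdot 2613^{2} - 2933070 = 6 \cdot 6827769 - 2933070 = 40966614 - 2933070 = 38033544$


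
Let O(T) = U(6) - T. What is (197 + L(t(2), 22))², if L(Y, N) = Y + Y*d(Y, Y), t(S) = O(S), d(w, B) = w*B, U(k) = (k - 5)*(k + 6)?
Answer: 1456849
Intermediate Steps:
U(k) = (-5 + k)*(6 + k)
O(T) = 12 - T (O(T) = (-30 + 6 + 6²) - T = (-30 + 6 + 36) - T = 12 - T)
d(w, B) = B*w
t(S) = 12 - S
L(Y, N) = Y + Y³ (L(Y, N) = Y + Y*(Y*Y) = Y + Y*Y² = Y + Y³)
(197 + L(t(2), 22))² = (197 + ((12 - 1*2) + (12 - 1*2)³))² = (197 + ((12 - 2) + (12 - 2)³))² = (197 + (10 + 10³))² = (197 + (10 + 1000))² = (197 + 1010)² = 1207² = 1456849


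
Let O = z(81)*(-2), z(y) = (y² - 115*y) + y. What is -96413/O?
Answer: -96413/5346 ≈ -18.035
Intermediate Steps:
z(y) = y² - 114*y
O = 5346 (O = (81*(-114 + 81))*(-2) = (81*(-33))*(-2) = -2673*(-2) = 5346)
-96413/O = -96413/5346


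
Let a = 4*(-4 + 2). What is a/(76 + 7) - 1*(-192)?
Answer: 15928/83 ≈ 191.90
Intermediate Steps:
a = -8 (a = 4*(-2) = -8)
a/(76 + 7) - 1*(-192) = -8/(76 + 7) - 1*(-192) = -8/83 + 192 = 15928/83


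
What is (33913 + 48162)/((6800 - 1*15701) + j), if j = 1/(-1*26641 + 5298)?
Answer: -1751726725/189974044 ≈ -9.2209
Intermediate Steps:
j = -1/21343 (j = 1/(-26641 + 5298) = 1/(-21343) = -1/21343 ≈ -4.6854e-5)
(33913 + 48162)/((6800 - 1*15701) + j) = (33913 + 48162)/((6800 - 1*15701) - 1/21343) = 82075/((6800 - 15701) - 1/21343) = 82075/(-8901 - 1/21343) = 82075/(-189974044/21343) = 82075*(-21343/189974044) = -1751726725/189974044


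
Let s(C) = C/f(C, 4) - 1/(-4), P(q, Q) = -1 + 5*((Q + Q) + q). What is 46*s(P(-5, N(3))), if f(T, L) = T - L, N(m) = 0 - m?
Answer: 1633/30 ≈ 54.433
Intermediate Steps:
N(m) = -m
P(q, Q) = -1 + 5*q + 10*Q (P(q, Q) = -1 + 5*(2*Q + q) = -1 + 5*(q + 2*Q) = -1 + (5*q + 10*Q) = -1 + 5*q + 10*Q)
s(C) = ¼ + C/(-4 + C) (s(C) = C/(C - 1*4) - 1/(-4) = C/(C - 4) - 1*(-¼) = C/(-4 + C) + ¼ = ¼ + C/(-4 + C))
46*s(P(-5, N(3))) = 46*((-4 + 5*(-1 + 5*(-5) + 10*(-1*3)))/(4*(-4 + (-1 + 5*(-5) + 10*(-1*3))))) = 46*((-4 + 5*(-1 - 25 + 10*(-3)))/(4*(-4 + (-1 - 25 + 10*(-3))))) = 46*((-4 + 5*(-1 - 25 - 30))/(4*(-4 + (-1 - 25 - 30)))) = 46*((-4 + 5*(-56))/(4*(-4 - 56))) = 46*((¼)*(-4 - 280)/(-60)) = 46*((¼)*(-1/60)*(-284)) = 46*(71/60) = 1633/30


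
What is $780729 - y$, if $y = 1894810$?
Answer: $-1114081$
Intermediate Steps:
$780729 - y = 780729 - 1894810 = -1114081$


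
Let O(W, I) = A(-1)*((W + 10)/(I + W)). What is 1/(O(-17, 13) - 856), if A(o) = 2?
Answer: -2/1705 ≈ -0.0011730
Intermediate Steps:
O(W, I) = 2*(10 + W)/(I + W) (O(W, I) = 2*((W + 10)/(I + W)) = 2*((10 + W)/(I + W)) = 2*(10 + W)/(I + W))
1/(O(-17, 13) - 856) = 1/(2*(10 - 17)/(13 - 17) - 856) = 1/(2*(-7)/(-4) - 856) = 1/(2*(-¼)*(-7) - 856) = 1/(7/2 - 856) = 1/(-1705/2) = -2/1705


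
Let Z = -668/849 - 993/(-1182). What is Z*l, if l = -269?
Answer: -4795463/334506 ≈ -14.336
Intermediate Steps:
Z = 17827/334506 (Z = -668*1/849 - 993*(-1/1182) = -668/849 + 331/394 = 17827/334506 ≈ 0.053294)
Z*l = (17827/334506)*(-269) = -4795463/334506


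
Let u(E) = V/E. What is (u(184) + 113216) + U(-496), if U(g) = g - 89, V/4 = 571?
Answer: 5181597/46 ≈ 1.1264e+5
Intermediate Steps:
V = 2284 (V = 4*571 = 2284)
u(E) = 2284/E
U(g) = -89 + g
(u(184) + 113216) + U(-496) = (2284/184 + 113216) + (-89 - 496) = (2284*(1/184) + 113216) - 585 = (571/46 + 113216) - 585 = 5208507/46 - 585 = 5181597/46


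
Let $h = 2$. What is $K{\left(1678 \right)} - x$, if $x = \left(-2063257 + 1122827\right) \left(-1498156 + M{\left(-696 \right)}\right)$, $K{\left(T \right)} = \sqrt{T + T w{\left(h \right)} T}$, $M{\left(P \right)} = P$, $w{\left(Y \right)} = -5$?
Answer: $-1409565386360 + i \sqrt{14076742} \approx -1.4096 \cdot 10^{12} + 3751.9 i$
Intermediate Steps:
$K{\left(T \right)} = \sqrt{T - 5 T^{2}}$ ($K{\left(T \right)} = \sqrt{T + T \left(-5\right) T} = \sqrt{T + - 5 T T} = \sqrt{T - 5 T^{2}}$)
$x = 1409565386360$ ($x = \left(-2063257 + 1122827\right) \left(-1498156 - 696\right) = \left(-940430\right) \left(-1498852\right) = 1409565386360$)
$K{\left(1678 \right)} - x = \sqrt{1678 \left(1 - 8390\right)} - 1409565386360 = \sqrt{1678 \left(-8389\right)} - 1409565386360 = \sqrt{-14076742} - 1409565386360 = i \sqrt{14076742} - 1409565386360 = -1409565386360 + i \sqrt{14076742}$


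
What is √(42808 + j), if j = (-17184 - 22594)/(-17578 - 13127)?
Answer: √40360476429690/30705 ≈ 206.90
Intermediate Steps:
j = 39778/30705 (j = -39778/(-30705) = -39778*(-1/30705) = 39778/30705 ≈ 1.2955)
√(42808 + j) = √(42808 + 39778/30705) = √(1314459418/30705) = √40360476429690/30705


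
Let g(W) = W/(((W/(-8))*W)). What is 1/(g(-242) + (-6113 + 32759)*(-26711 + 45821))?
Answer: 121/61613812264 ≈ 1.9638e-9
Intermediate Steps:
g(W) = -8/W (g(W) = W/(((W*(-⅛))*W)) = W/(((-W/8)*W)) = W/((-W²/8)) = W*(-8/W²) = -8/W)
1/(g(-242) + (-6113 + 32759)*(-26711 + 45821)) = 1/(-8/(-242) + (-6113 + 32759)*(-26711 + 45821)) = 1/(-8*(-1/242) + 26646*19110) = 1/(4/121 + 509205060) = 1/(61613812264/121) = 121/61613812264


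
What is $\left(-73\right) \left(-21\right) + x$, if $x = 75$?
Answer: $1608$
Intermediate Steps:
$\left(-73\right) \left(-21\right) + x = \left(-73\right) \left(-21\right) + 75 = 1533 + 75 = 1608$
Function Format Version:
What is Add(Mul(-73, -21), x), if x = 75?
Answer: 1608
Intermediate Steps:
Add(Mul(-73, -21), x) = Add(Mul(-73, -21), 75) = Add(1533, 75) = 1608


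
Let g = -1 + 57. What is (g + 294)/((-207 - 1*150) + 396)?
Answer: 350/39 ≈ 8.9744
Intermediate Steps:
g = 56
(g + 294)/((-207 - 1*150) + 396) = (56 + 294)/((-207 - 1*150) + 396) = 350/((-207 - 150) + 396) = 350/(-357 + 396) = 350/39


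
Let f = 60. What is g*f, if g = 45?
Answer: 2700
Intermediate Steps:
g*f = 45*60 = 2700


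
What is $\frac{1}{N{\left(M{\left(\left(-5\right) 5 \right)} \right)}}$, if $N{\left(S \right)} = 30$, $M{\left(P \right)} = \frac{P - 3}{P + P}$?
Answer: $\frac{1}{30} \approx 0.033333$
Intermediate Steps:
$M{\left(P \right)} = \frac{-3 + P}{2 P}$
$\frac{1}{N{\left(M{\left(\left(-5\right) 5 \right)} \right)}} = \frac{1}{30}$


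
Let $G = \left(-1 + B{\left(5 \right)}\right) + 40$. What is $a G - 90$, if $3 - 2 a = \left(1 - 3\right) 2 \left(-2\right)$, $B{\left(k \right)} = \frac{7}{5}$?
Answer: $-191$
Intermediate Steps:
$B{\left(k \right)} = \frac{7}{5}$ ($B{\left(k \right)} = 7 \cdot \frac{1}{5} = \frac{7}{5}$)
$G = \frac{202}{5}$ ($G = \left(-1 + \frac{7}{5}\right) + 40 = \frac{2}{5} + 40 = \frac{202}{5} \approx 40.4$)
$a = - \frac{5}{2}$ ($a = \frac{3}{2} - \frac{\left(1 - 3\right) 2 \left(-2\right)}{2} = \frac{3}{2} - \frac{\left(-2\right) \left(-4\right)}{2} = \frac{3}{2} - 4 = - \frac{5}{2} \approx -2.5$)
$a G - 90 = \left(- \frac{5}{2}\right) \frac{202}{5} - 90 = -101 - 90 = -191$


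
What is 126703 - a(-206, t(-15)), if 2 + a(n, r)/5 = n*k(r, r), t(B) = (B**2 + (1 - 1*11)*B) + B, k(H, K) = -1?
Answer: 125683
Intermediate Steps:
t(B) = B**2 - 9*B (t(B) = (B**2 + (1 - 11)*B) + B = (B**2 - 10*B) + B = B**2 - 9*B)
a(n, r) = -10 - 5*n (a(n, r) = -10 + 5*(n*(-1)) = -10 + 5*(-n) = -10 - 5*n)
126703 - a(-206, t(-15)) = 126703 - (-10 - 5*(-206)) = 126703 - (-10 + 1030) = 126703 - 1*1020 = 126703 - 1020 = 125683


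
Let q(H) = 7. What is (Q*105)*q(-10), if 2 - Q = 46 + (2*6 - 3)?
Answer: -38955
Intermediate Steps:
Q = -53 (Q = 2 - (46 + (2*6 - 3)) = 2 - (46 + (12 - 3)) = 2 - (46 + 9) = 2 - 1*55 = 2 - 55 = -53)
(Q*105)*q(-10) = -53*105*7 = -5565*7 = -38955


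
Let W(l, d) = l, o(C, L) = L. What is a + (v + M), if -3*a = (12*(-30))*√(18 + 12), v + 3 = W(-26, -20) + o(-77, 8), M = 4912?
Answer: 4891 + 120*√30 ≈ 5548.3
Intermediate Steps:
v = -21 (v = -3 + (-26 + 8) = -3 - 18 = -21)
a = 120*√30 (a = -12*(-30)*√(18 + 12)/3 = -(-120)*√30 = 120*√30 ≈ 657.27)
a + (v + M) = 120*√30 + (-21 + 4912) = 120*√30 + 4891 = 4891 + 120*√30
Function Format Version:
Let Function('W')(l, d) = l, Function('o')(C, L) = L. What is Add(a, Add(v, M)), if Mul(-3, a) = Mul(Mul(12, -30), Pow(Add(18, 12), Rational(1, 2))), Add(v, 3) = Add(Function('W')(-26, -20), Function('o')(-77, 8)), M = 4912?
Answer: Add(4891, Mul(120, Pow(30, Rational(1, 2)))) ≈ 5548.3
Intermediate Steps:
v = -21 (v = Add(-3, Add(-26, 8)) = Add(-3, -18) = -21)
a = Mul(120, Pow(30, Rational(1, 2))) (a = Mul(Rational(-1, 3), Mul(Mul(12, -30), Pow(Add(18, 12), Rational(1, 2)))) = Mul(Rational(-1, 3), Mul(-360, Pow(30, Rational(1, 2)))) = Mul(120, Pow(30, Rational(1, 2))) ≈ 657.27)
Add(a, Add(v, M)) = Add(Mul(120, Pow(30, Rational(1, 2))), Add(-21, 4912)) = Add(Mul(120, Pow(30, Rational(1, 2))), 4891) = Add(4891, Mul(120, Pow(30, Rational(1, 2))))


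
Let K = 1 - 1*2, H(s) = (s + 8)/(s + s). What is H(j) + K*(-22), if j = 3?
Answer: 143/6 ≈ 23.833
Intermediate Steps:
H(s) = (8 + s)/(2*s) (H(s) = (8 + s)/((2*s)) = (8 + s)*(1/(2*s)) = (8 + s)/(2*s))
K = -1 (K = 1 - 2 = -1)
H(j) + K*(-22) = (½)*(8 + 3)/3 - 1*(-22) = (½)*(⅓)*11 + 22 = 11/6 + 22 = 143/6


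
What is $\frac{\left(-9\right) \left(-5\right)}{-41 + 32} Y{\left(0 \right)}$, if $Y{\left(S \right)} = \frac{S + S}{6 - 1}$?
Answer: $0$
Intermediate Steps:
$Y{\left(S \right)} = \frac{2 S}{5}$
$\frac{\left(-9\right) \left(-5\right)}{-41 + 32} Y{\left(0 \right)} = \frac{\left(-9\right) \left(-5\right)}{-41 + 32} \cdot \frac{2}{5} \cdot 0 = \frac{45}{-9} \cdot 0 = 45 \left(- \frac{1}{9}\right) 0 = \left(-5\right) 0 = 0$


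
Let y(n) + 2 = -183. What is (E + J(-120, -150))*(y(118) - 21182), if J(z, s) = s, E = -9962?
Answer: 216063104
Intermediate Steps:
y(n) = -185 (y(n) = -2 - 183 = -185)
(E + J(-120, -150))*(y(118) - 21182) = (-9962 - 150)*(-185 - 21182) = -10112*(-21367) = 216063104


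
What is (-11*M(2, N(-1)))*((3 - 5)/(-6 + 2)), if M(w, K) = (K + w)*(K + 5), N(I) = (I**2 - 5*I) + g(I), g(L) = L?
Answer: -385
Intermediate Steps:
N(I) = I**2 - 4*I (N(I) = (I**2 - 5*I) + I = I**2 - 4*I)
M(w, K) = (5 + K)*(K + w) (M(w, K) = (K + w)*(5 + K) = (5 + K)*(K + w))
(-11*M(2, N(-1)))*((3 - 5)/(-6 + 2)) = (-11*((-(-4 - 1))**2 + 5*(-(-4 - 1)) + 5*2 - (-4 - 1)*2))*((3 - 5)/(-6 + 2)) = (-11*((-1*(-5))**2 + 5*(-1*(-5)) + 10 - 1*(-5)*2))*(-2/(-4)) = (-11*(5**2 + 5*5 + 10 + 5*2))*(-2*(-1/4)) = -11*(25 + 25 + 10 + 10)*(1/2) = -11*70*(1/2) = -770*1/2 = -385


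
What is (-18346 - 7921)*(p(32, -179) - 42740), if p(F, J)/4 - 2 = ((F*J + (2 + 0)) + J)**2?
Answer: -3662496277256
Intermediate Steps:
p(F, J) = 8 + 4*(2 + J + F*J)**2 (p(F, J) = 8 + 4*((F*J + (2 + 0)) + J)**2 = 8 + 4*((F*J + 2) + J)**2 = 8 + 4*((2 + F*J) + J)**2 = 8 + 4*(2 + J + F*J)**2)
(-18346 - 7921)*(p(32, -179) - 42740) = (-18346 - 7921)*((8 + 4*(2 - 179 + 32*(-179))**2) - 42740) = -26267*((8 + 4*(2 - 179 - 5728)**2) - 42740) = -26267*((8 + 4*(-5905)**2) - 42740) = -26267*((8 + 4*34869025) - 42740) = -26267*((8 + 139476100) - 42740) = -26267*(139476108 - 42740) = -26267*139433368 = -3662496277256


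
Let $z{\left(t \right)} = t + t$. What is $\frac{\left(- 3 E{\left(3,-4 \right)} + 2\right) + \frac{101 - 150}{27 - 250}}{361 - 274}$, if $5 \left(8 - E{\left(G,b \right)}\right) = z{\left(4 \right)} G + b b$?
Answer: $\frac{165}{6467} \approx 0.025514$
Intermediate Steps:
$z{\left(t \right)} = 2 t$
$E{\left(G,b \right)} = 8 - \frac{8 G}{5} - \frac{b^{2}}{5}$ ($E{\left(G,b \right)} = 8 - \frac{2 \cdot 4 G + b b}{5} = 8 - \frac{8 G + b^{2}}{5} = 8 - \frac{b^{2} + 8 G}{5} = 8 - \left(\frac{b^{2}}{5} + \frac{8 G}{5}\right) = 8 - \frac{8 G}{5} - \frac{b^{2}}{5}$)
$\frac{\left(- 3 E{\left(3,-4 \right)} + 2\right) + \frac{101 - 150}{27 - 250}}{361 - 274} = \frac{\left(- 3 \left(8 - \frac{24}{5} - \frac{\left(-4\right)^{2}}{5}\right) + 2\right) + \frac{101 - 150}{27 - 250}}{361 - 274} = \frac{\left(- 3 \left(8 - \frac{24}{5} - \frac{16}{5}\right) + 2\right) - \frac{49}{-223}}{87} = \left(\left(- 3 \left(8 - \frac{24}{5} - \frac{16}{5}\right) + 2\right) - - \frac{49}{223}\right) \frac{1}{87} = \left(\left(\left(-3\right) 0 + 2\right) + \frac{49}{223}\right) \frac{1}{87} = \left(\left(0 + 2\right) + \frac{49}{223}\right) \frac{1}{87} = \left(2 + \frac{49}{223}\right) \frac{1}{87} = \frac{495}{223} \cdot \frac{1}{87} = \frac{165}{6467}$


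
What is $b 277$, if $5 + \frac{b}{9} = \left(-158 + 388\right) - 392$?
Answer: $-416331$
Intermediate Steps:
$b = -1503$ ($b = -45 + 9 \left(\left(-158 + 388\right) - 392\right) = -45 + 9 \left(230 - 392\right) = -45 + 9 \left(-162\right) = -45 - 1458 = -1503$)
$b 277 = \left(-1503\right) 277 = -416331$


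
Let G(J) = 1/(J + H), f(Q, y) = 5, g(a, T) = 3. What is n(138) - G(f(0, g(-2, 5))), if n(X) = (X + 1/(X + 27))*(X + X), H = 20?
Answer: 10474649/275 ≈ 38090.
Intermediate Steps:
G(J) = 1/(20 + J) (G(J) = 1/(J + 20) = 1/(20 + J))
n(X) = 2*X*(X + 1/(27 + X)) (n(X) = (X + 1/(27 + X))*(2*X) = 2*X*(X + 1/(27 + X)))
n(138) - G(f(0, g(-2, 5))) = 2*138*(1 + 138**2 + 27*138)/(27 + 138) - 1/(20 + 5) = 2*138*(1 + 19044 + 3726)/165 - 1/25 = 2*138*(1/165)*22771 - 1*1/25 = 2094932/55 - 1/25 = 10474649/275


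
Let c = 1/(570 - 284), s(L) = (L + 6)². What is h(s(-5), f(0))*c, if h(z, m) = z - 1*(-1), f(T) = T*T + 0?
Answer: 1/143 ≈ 0.0069930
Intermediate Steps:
s(L) = (6 + L)²
f(T) = T² (f(T) = T² + 0 = T²)
c = 1/286 ≈ 0.0034965
h(z, m) = 1 + z (h(z, m) = z + 1 = 1 + z)
h(s(-5), f(0))*c = (1 + (6 - 5)²)*(1/286) = (1 + 1²)*(1/286) = (1 + 1)*(1/286) = 2*(1/286) = 1/143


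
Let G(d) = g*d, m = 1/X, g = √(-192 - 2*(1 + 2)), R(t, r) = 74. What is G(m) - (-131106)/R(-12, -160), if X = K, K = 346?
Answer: 65553/37 + 3*I*√22/346 ≈ 1771.7 + 0.040668*I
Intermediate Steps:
X = 346
g = 3*I*√22 (g = √(-192 - 2*3) = √(-192 - 6) = √(-198) = 3*I*√22 ≈ 14.071*I)
m = 1/346 ≈ 0.0028902
G(d) = 3*I*d*√22 (G(d) = (3*I*√22)*d = 3*I*d*√22)
G(m) - (-131106)/R(-12, -160) = 3*I*(1/346)*√22 - (-131106)/74 = 3*I*√22/346 - (-131106)/74 = 3*I*√22/346 - 1*(-65553/37) = 3*I*√22/346 + 65553/37 = 65553/37 + 3*I*√22/346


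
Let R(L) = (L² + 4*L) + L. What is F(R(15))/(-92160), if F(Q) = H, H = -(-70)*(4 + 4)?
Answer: -7/1152 ≈ -0.0060764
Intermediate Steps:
R(L) = L² + 5*L
H = 560 (H = -(-70)*8 = -14*(-40) = 560)
F(Q) = 560
F(R(15))/(-92160) = 560/(-92160) = 560*(-1/92160) = -7/1152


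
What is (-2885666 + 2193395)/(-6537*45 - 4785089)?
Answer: 692271/5079254 ≈ 0.13629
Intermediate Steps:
(-2885666 + 2193395)/(-6537*45 - 4785089) = -692271/(-294165 - 4785089) = -692271/(-5079254) = -692271*(-1/5079254) = 692271/5079254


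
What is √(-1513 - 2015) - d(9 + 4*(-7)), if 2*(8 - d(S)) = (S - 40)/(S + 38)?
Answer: -363/38 + 42*I*√2 ≈ -9.5526 + 59.397*I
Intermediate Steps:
d(S) = 8 - (-40 + S)/(2*(38 + S)) (d(S) = 8 - (S - 40)/(2*(S + 38)) = 8 - (-40 + S)/(2*(38 + S)))
√(-1513 - 2015) - d(9 + 4*(-7)) = √(-1513 - 2015) - 3*(216 + 5*(9 + 4*(-7)))/(2*(38 + (9 + 4*(-7)))) = √(-3528) - 3*(216 + 5*(9 - 28))/(2*(38 + (9 - 28))) = 42*I*√2 - 3*(216 + 5*(-19))/(2*(38 - 19)) = 42*I*√2 - 3*(216 - 95)/(2*19) = 42*I*√2 - 3*121/(2*19) = 42*I*√2 - 1*363/38 = 42*I*√2 - 363/38 = -363/38 + 42*I*√2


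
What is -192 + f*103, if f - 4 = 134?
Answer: 14022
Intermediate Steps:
f = 138 (f = 4 + 134 = 138)
-192 + f*103 = -192 + 138*103 = -192 + 14214 = 14022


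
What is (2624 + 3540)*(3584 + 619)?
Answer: 25907292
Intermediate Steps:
(2624 + 3540)*(3584 + 619) = 6164*4203 = 25907292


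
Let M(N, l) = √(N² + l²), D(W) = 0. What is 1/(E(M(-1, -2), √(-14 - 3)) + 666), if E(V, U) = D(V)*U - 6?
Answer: 1/660 ≈ 0.0015152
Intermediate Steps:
E(V, U) = -6 (E(V, U) = 0*U - 6 = 0 - 6 = -6)
1/(E(M(-1, -2), √(-14 - 3)) + 666) = 1/(-6 + 666) = 1/660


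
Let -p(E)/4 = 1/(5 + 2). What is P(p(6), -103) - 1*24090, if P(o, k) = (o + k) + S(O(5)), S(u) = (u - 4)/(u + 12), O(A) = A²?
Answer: -6265988/259 ≈ -24193.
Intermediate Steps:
p(E) = -4/7 (p(E) = -4/(5 + 2) = -4/7)
S(u) = (-4 + u)/(12 + u)
P(o, k) = 21/37 + k + o (P(o, k) = (o + k) + (-4 + 5²)/(12 + 5²) = (k + o) + (-4 + 25)/(12 + 25) = (k + o) + 21/37 = 21/37 + k + o)
P(p(6), -103) - 1*24090 = (21/37 - 103 - 4/7) - 1*24090 = -26678/259 - 24090 = -6265988/259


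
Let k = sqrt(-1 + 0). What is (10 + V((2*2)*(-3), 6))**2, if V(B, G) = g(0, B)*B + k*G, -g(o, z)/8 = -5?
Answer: 220864 - 5640*I ≈ 2.2086e+5 - 5640.0*I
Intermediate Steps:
g(o, z) = 40 (g(o, z) = -8*(-5) = 40)
k = I (k = sqrt(-1) = I ≈ 1.0*I)
V(B, G) = 40*B + I*G
(10 + V((2*2)*(-3), 6))**2 = (10 + (40*((2*2)*(-3)) + I*6))**2 = (10 + (40*(4*(-3)) + 6*I))**2 = (10 + (40*(-12) + 6*I))**2 = (10 + (-480 + 6*I))**2 = (-470 + 6*I)**2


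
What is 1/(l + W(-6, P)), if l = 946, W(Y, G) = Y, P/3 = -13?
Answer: 1/940 ≈ 0.0010638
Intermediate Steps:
P = -39 (P = 3*(-13) = -39)
1/(l + W(-6, P)) = 1/(946 - 6) = 1/940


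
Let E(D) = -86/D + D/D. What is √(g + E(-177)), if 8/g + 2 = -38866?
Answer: √54256058213/191101 ≈ 1.2189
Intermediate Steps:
g = -2/9717 (g = 8/(-2 - 38866) = 8/(-38868) = 8*(-1/38868) = -2/9717 ≈ -0.00020582)
E(D) = 1 - 86/D (E(D) = -86/D + 1 = 1 - 86/D)
√(g + E(-177)) = √(-2/9717 + (-86 - 177)/(-177)) = √(-2/9717 - 1/177*(-263)) = √(-2/9717 + 263/177) = √(283913/191101) = √54256058213/191101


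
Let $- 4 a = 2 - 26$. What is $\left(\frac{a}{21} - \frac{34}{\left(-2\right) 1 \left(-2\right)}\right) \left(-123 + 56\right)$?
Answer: $\frac{7705}{14} \approx 550.36$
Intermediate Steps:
$a = 6$ ($a = - \frac{2 - 26}{4} = \left(- \frac{1}{4}\right) \left(-24\right) = 6$)
$\left(\frac{a}{21} - \frac{34}{\left(-2\right) 1 \left(-2\right)}\right) \left(-123 + 56\right) = \left(\frac{6}{21} - \frac{34}{\left(-2\right) 1 \left(-2\right)}\right) \left(-123 + 56\right) = \left(6 \cdot \frac{1}{21} - \frac{34}{\left(-2\right) \left(-2\right)}\right) \left(-67\right) = \left(\frac{2}{7} - \frac{34}{4}\right) \left(-67\right) = \left(\frac{2}{7} - \frac{17}{2}\right) \left(-67\right) = \left(- \frac{115}{14}\right) \left(-67\right) = \frac{7705}{14}$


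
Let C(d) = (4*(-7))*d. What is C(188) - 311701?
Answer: -316965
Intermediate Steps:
C(d) = -28*d
C(188) - 311701 = -28*188 - 311701 = -5264 - 311701 = -316965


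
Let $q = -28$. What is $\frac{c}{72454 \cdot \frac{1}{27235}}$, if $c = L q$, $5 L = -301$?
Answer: $\frac{22953658}{36227} \approx 633.61$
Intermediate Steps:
$L = - \frac{301}{5}$ ($L = \frac{1}{5} \left(-301\right) = - \frac{301}{5} \approx -60.2$)
$c = \frac{8428}{5}$ ($c = \left(- \frac{301}{5}\right) \left(-28\right) = \frac{8428}{5} \approx 1685.6$)
$\frac{c}{72454 \cdot \frac{1}{27235}} = \frac{8428}{5 \cdot \frac{72454}{27235}} = \frac{8428}{5} \cdot \frac{27235}{72454} = \frac{22953658}{36227}$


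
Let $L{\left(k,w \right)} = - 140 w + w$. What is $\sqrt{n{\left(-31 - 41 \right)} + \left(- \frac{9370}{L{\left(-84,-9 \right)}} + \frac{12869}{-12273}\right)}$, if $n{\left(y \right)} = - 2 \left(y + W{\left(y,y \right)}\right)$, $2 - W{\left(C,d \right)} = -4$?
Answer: $\frac{\sqrt{359304264915881}}{1705947} \approx 11.111$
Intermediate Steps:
$W{\left(C,d \right)} = 6$ ($W{\left(C,d \right)} = 2 - -4 = 2 + 4 = 6$)
$L{\left(k,w \right)} = - 139 w$
$n{\left(y \right)} = -12 - 2 y$ ($n{\left(y \right)} = - 2 \left(y + 6\right) = - 2 \left(6 + y\right) = -12 - 2 y$)
$\sqrt{n{\left(-31 - 41 \right)} + \left(- \frac{9370}{L{\left(-84,-9 \right)}} + \frac{12869}{-12273}\right)} = \sqrt{\left(-12 - 2 \left(-31 - 41\right)\right) + \left(- \frac{9370}{\left(-139\right) \left(-9\right)} + \frac{12869}{-12273}\right)} = \sqrt{\left(-12 - 2 \left(-31 - 41\right)\right) + \left(- \frac{9370}{1251} + 12869 \left(- \frac{1}{12273}\right)\right)} = \sqrt{\left(-12 - -144\right) - \frac{43699043}{5117841}} = \sqrt{\left(-12 + 144\right) - \frac{43699043}{5117841}} = \sqrt{132 - \frac{43699043}{5117841}} = \sqrt{\frac{631855969}{5117841}} = \frac{\sqrt{359304264915881}}{1705947}$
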